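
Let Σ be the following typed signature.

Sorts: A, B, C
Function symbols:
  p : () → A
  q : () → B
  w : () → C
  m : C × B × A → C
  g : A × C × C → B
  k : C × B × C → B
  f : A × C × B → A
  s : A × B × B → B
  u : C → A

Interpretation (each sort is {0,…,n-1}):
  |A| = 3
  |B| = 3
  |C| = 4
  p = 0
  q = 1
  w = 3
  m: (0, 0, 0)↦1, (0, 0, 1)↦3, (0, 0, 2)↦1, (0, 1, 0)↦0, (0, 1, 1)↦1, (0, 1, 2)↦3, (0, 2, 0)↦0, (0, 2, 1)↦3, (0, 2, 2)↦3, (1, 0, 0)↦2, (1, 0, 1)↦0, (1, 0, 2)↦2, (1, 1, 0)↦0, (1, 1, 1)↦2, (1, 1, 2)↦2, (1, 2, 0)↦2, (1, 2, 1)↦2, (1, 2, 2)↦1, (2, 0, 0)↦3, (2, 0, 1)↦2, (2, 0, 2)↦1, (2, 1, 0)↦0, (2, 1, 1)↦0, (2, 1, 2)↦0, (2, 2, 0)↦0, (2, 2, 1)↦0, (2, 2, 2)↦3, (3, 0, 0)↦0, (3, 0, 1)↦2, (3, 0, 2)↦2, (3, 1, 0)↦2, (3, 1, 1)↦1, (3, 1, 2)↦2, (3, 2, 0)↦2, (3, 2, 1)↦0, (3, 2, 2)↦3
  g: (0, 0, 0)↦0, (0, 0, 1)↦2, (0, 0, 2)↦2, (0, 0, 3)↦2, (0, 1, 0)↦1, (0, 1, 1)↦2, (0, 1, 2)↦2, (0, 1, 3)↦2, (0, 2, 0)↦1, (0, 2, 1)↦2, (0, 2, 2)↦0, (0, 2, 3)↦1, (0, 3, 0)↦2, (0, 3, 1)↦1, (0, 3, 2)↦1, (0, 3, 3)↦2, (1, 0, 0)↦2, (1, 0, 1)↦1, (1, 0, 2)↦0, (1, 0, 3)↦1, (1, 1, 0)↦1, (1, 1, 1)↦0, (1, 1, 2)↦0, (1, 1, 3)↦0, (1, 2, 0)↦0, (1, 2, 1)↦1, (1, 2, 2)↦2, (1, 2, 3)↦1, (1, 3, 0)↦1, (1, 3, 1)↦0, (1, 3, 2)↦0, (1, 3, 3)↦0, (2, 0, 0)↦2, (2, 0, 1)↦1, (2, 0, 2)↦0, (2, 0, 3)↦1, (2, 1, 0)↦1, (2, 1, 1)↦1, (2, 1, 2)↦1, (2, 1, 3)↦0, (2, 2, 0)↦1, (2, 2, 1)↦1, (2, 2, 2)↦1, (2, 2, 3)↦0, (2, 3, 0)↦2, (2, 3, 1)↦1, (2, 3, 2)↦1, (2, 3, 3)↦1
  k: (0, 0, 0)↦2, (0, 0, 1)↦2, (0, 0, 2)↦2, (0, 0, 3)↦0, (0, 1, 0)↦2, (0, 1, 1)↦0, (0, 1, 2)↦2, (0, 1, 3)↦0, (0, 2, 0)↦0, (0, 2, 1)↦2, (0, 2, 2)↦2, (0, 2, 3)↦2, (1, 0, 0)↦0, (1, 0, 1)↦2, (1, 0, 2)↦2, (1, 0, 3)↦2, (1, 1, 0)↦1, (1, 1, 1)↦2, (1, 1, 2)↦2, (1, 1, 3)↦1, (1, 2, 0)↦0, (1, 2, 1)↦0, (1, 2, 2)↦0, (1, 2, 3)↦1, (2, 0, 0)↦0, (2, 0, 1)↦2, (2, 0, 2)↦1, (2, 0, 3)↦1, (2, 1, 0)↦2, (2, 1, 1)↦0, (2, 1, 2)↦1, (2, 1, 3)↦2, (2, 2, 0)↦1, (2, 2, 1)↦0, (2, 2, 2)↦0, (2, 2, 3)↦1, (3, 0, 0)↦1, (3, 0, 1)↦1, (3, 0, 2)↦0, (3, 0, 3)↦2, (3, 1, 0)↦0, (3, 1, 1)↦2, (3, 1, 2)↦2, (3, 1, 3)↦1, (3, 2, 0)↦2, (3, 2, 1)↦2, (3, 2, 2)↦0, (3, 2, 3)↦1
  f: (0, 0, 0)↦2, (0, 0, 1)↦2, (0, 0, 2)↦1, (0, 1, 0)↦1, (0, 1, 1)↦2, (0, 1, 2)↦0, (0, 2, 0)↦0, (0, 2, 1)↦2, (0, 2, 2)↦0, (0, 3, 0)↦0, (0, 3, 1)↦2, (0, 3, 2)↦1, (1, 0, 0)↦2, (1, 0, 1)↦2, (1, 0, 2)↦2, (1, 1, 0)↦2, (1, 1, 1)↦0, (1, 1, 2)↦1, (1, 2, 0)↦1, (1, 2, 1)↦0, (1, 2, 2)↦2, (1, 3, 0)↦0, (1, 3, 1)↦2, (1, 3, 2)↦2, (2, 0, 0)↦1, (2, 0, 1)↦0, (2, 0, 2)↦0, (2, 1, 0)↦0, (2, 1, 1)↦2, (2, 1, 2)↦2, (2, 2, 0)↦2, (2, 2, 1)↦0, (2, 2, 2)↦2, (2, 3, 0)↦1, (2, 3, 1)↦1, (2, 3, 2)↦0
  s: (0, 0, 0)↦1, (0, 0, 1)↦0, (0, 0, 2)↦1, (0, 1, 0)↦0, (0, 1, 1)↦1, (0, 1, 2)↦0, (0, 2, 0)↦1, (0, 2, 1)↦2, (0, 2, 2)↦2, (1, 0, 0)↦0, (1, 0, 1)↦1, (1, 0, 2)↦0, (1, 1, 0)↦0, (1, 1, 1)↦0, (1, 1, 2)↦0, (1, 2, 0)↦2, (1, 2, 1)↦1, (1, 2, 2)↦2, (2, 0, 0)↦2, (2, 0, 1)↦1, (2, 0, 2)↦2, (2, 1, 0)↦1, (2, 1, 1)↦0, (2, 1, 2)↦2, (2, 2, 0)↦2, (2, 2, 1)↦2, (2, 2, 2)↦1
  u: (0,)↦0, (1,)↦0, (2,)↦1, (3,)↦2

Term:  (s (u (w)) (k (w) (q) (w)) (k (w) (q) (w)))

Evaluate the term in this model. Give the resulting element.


  w = 3
  (u (w)) = u(3,) = 2
  w = 3
  q = 1
  w = 3
  (k (w) (q) (w)) = k(3, 1, 3) = 1
  w = 3
  q = 1
  w = 3
  (k (w) (q) (w)) = k(3, 1, 3) = 1
  (s (u (w)) (k (w) (q) (w)) (k (w) (q) (w))) = s(2, 1, 1) = 0

value = 0


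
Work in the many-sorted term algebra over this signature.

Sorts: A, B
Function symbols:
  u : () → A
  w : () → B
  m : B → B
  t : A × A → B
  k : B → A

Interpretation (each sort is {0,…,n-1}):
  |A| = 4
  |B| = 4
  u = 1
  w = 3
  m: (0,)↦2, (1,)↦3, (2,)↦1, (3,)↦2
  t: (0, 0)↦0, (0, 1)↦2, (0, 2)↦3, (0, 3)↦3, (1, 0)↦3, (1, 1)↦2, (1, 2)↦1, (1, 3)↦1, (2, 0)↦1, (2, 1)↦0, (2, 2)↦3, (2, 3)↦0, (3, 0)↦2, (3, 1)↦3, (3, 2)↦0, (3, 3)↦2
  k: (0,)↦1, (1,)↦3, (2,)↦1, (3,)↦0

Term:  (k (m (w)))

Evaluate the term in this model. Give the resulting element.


value = 1

  w = 3
  (m (w)) = m(3,) = 2
  (k (m (w))) = k(2,) = 1


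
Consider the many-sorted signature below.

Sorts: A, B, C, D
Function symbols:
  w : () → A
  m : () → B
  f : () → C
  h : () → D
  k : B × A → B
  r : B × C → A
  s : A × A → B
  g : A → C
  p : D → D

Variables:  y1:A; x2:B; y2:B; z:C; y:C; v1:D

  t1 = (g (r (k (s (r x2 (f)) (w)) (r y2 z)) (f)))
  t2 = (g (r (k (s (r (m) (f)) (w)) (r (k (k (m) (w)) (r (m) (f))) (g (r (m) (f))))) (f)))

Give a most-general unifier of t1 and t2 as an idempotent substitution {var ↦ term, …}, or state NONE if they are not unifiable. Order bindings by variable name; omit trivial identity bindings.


{x2 ↦ (m), y2 ↦ (k (k (m) (w)) (r (m) (f))), z ↦ (g (r (m) (f)))}


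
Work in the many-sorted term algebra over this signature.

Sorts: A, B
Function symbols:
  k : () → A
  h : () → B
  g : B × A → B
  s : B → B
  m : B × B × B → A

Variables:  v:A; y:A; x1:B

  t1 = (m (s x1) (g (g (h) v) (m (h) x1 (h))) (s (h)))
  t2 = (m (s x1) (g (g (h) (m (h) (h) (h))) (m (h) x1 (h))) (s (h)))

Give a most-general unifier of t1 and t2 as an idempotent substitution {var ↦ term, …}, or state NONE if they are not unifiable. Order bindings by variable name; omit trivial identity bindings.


{v ↦ (m (h) (h) (h))}


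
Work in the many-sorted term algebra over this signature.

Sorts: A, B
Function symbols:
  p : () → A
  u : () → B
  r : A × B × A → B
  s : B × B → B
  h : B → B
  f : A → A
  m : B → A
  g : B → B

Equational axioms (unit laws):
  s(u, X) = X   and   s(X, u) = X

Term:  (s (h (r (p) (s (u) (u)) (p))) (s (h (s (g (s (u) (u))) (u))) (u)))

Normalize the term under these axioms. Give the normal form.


normal form = (s (h (r (p) (u) (p))) (h (g (u))))

1. (s (h (r (p) (s (u) (u)) (p))) (s (h (s (g (s (u) (u))) (u))) (u)))  →  (s (h (r (p) (u) (p))) (s (h (s (g (s (u) (u))) (u))) (u)))
2. (s (h (r (p) (u) (p))) (s (h (s (g (s (u) (u))) (u))) (u)))  →  (s (h (r (p) (u) (p))) (h (s (g (s (u) (u))) (u))))
3. (s (h (r (p) (u) (p))) (h (s (g (s (u) (u))) (u))))  →  (s (h (r (p) (u) (p))) (h (g (s (u) (u)))))
4. (s (h (r (p) (u) (p))) (h (g (s (u) (u)))))  →  (s (h (r (p) (u) (p))) (h (g (u))))


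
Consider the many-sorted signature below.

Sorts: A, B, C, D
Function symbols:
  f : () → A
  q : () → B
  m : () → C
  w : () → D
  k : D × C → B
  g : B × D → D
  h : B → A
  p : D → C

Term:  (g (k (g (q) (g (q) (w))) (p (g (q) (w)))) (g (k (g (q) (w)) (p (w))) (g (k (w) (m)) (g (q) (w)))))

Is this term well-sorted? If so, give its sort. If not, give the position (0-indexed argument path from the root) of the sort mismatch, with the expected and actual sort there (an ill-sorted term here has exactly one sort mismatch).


      (q) : B
        (q) : B
        (w) : D
      (g (q) (w)) : D
    (g (q) (g (q) (w))) : D
        (q) : B
        (w) : D
      (g (q) (w)) : D
    (p (g (q) (w))) : C
  (k (g (q) (g (q) (w))) (p (g (q) (w)))) : B
        (q) : B
        (w) : D
      (g (q) (w)) : D
        (w) : D
      (p (w)) : C
    (k (g (q) (w)) (p (w))) : B
        (w) : D
        (m) : C
      (k (w) (m)) : B
        (q) : B
        (w) : D
      (g (q) (w)) : D
    (g (k (w) (m)) (g (q) (w))) : D
  (g (k (g (q) (w)) (p (w))) (g (k (w) (m)) (g (q) (w)))) : D
(g (k (g (q) (g (q) (w))) (p (g (q) (w)))) (g (k (g (q) (w)) (p (w))) (g (k (w) (m)) (g (q) (w))))) : D

well-sorted; sort = D


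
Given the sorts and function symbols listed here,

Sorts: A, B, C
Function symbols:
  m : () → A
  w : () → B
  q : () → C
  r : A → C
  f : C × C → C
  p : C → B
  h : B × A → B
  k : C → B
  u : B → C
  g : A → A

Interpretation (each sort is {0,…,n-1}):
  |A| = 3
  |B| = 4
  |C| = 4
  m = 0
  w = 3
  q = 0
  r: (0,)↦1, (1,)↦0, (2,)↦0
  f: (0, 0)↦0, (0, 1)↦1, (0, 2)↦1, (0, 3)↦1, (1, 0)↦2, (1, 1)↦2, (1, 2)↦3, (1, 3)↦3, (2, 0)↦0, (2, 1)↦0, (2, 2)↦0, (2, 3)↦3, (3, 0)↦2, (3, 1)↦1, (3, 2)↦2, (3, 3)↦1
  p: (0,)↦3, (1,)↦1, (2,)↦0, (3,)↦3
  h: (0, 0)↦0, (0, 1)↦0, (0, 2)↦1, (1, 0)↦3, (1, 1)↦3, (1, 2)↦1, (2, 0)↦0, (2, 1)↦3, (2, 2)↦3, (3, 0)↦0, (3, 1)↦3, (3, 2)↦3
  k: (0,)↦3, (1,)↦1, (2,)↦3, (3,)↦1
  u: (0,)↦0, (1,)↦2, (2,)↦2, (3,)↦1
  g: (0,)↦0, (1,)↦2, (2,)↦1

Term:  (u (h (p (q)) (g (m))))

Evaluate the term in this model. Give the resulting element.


  q = 0
  (p (q)) = p(0,) = 3
  m = 0
  (g (m)) = g(0,) = 0
  (h (p (q)) (g (m))) = h(3, 0) = 0
  (u (h (p (q)) (g (m)))) = u(0,) = 0

value = 0


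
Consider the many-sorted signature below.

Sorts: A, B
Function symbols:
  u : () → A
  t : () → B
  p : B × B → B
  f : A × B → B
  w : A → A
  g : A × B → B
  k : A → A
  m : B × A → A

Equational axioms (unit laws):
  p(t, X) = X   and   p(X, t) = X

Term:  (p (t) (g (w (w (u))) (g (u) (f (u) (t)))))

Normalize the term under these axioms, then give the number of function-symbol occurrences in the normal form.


1. (p (t) (g (w (w (u))) (g (u) (f (u) (t)))))  →  (g (w (w (u))) (g (u) (f (u) (t))))
normal form: (g (w (w (u))) (g (u) (f (u) (t))))

size = 9


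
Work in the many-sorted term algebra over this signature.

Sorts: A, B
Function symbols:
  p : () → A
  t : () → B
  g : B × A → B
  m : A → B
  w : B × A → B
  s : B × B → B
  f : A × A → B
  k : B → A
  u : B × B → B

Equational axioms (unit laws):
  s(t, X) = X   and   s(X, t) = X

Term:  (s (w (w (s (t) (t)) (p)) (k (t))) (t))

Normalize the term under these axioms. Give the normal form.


normal form = (w (w (t) (p)) (k (t)))

1. (s (w (w (s (t) (t)) (p)) (k (t))) (t))  →  (w (w (s (t) (t)) (p)) (k (t)))
2. (w (w (s (t) (t)) (p)) (k (t)))  →  (w (w (t) (p)) (k (t)))


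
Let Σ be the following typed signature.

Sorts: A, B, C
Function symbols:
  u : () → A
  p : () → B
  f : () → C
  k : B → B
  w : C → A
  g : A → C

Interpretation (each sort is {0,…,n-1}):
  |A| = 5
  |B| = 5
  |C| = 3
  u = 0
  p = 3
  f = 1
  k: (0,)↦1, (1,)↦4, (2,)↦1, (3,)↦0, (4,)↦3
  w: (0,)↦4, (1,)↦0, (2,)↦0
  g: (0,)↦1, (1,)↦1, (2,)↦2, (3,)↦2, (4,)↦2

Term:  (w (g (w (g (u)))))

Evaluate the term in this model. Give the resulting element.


value = 0

  u = 0
  (g (u)) = g(0,) = 1
  (w (g (u))) = w(1,) = 0
  (g (w (g (u)))) = g(0,) = 1
  (w (g (w (g (u))))) = w(1,) = 0


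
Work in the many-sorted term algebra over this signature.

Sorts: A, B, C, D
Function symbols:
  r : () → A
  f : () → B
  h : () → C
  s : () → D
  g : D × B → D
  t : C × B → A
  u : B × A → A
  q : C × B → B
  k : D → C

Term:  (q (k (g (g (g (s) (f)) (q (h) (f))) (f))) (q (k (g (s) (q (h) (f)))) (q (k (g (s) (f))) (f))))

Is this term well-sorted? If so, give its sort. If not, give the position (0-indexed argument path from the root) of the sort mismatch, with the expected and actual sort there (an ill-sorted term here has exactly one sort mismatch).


well-sorted; sort = B

          (s) : D
          (f) : B
        (g (s) (f)) : D
          (h) : C
          (f) : B
        (q (h) (f)) : B
      (g (g (s) (f)) (q (h) (f))) : D
      (f) : B
    (g (g (g (s) (f)) (q (h) (f))) (f)) : D
  (k (g (g (g (s) (f)) (q (h) (f))) (f))) : C
        (s) : D
          (h) : C
          (f) : B
        (q (h) (f)) : B
      (g (s) (q (h) (f))) : D
    (k (g (s) (q (h) (f)))) : C
          (s) : D
          (f) : B
        (g (s) (f)) : D
      (k (g (s) (f))) : C
      (f) : B
    (q (k (g (s) (f))) (f)) : B
  (q (k (g (s) (q (h) (f)))) (q (k (g (s) (f))) (f))) : B
(q (k (g (g (g (s) (f)) (q (h) (f))) (f))) (q (k (g (s) (q (h) (f)))) (q (k (g (s) (f))) (f)))) : B


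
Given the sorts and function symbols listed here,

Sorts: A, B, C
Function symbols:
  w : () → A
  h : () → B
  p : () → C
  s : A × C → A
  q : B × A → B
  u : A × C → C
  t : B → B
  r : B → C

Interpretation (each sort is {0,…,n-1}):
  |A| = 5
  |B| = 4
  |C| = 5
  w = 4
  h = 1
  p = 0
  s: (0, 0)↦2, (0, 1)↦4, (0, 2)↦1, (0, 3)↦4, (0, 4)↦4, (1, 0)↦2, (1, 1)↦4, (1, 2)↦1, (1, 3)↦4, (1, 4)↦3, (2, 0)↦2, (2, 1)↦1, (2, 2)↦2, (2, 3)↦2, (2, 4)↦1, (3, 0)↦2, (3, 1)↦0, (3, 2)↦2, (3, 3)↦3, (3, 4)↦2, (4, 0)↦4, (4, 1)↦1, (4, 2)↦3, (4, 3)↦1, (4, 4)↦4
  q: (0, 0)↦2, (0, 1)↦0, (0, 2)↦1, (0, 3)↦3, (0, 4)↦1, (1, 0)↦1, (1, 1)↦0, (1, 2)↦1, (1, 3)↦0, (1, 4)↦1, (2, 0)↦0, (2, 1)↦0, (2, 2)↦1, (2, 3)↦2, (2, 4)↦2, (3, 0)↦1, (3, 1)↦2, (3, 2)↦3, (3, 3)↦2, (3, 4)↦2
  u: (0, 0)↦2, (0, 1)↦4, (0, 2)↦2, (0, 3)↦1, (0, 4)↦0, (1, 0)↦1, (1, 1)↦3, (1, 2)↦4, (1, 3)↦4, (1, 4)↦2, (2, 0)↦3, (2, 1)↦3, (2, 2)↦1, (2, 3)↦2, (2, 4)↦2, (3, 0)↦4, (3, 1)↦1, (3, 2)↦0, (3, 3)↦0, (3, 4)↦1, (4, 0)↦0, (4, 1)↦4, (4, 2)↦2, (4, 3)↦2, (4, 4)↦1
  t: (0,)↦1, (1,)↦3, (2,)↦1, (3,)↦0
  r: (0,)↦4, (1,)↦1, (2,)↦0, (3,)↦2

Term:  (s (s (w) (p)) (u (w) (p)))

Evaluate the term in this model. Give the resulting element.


value = 4

  w = 4
  p = 0
  (s (w) (p)) = s(4, 0) = 4
  w = 4
  p = 0
  (u (w) (p)) = u(4, 0) = 0
  (s (s (w) (p)) (u (w) (p))) = s(4, 0) = 4


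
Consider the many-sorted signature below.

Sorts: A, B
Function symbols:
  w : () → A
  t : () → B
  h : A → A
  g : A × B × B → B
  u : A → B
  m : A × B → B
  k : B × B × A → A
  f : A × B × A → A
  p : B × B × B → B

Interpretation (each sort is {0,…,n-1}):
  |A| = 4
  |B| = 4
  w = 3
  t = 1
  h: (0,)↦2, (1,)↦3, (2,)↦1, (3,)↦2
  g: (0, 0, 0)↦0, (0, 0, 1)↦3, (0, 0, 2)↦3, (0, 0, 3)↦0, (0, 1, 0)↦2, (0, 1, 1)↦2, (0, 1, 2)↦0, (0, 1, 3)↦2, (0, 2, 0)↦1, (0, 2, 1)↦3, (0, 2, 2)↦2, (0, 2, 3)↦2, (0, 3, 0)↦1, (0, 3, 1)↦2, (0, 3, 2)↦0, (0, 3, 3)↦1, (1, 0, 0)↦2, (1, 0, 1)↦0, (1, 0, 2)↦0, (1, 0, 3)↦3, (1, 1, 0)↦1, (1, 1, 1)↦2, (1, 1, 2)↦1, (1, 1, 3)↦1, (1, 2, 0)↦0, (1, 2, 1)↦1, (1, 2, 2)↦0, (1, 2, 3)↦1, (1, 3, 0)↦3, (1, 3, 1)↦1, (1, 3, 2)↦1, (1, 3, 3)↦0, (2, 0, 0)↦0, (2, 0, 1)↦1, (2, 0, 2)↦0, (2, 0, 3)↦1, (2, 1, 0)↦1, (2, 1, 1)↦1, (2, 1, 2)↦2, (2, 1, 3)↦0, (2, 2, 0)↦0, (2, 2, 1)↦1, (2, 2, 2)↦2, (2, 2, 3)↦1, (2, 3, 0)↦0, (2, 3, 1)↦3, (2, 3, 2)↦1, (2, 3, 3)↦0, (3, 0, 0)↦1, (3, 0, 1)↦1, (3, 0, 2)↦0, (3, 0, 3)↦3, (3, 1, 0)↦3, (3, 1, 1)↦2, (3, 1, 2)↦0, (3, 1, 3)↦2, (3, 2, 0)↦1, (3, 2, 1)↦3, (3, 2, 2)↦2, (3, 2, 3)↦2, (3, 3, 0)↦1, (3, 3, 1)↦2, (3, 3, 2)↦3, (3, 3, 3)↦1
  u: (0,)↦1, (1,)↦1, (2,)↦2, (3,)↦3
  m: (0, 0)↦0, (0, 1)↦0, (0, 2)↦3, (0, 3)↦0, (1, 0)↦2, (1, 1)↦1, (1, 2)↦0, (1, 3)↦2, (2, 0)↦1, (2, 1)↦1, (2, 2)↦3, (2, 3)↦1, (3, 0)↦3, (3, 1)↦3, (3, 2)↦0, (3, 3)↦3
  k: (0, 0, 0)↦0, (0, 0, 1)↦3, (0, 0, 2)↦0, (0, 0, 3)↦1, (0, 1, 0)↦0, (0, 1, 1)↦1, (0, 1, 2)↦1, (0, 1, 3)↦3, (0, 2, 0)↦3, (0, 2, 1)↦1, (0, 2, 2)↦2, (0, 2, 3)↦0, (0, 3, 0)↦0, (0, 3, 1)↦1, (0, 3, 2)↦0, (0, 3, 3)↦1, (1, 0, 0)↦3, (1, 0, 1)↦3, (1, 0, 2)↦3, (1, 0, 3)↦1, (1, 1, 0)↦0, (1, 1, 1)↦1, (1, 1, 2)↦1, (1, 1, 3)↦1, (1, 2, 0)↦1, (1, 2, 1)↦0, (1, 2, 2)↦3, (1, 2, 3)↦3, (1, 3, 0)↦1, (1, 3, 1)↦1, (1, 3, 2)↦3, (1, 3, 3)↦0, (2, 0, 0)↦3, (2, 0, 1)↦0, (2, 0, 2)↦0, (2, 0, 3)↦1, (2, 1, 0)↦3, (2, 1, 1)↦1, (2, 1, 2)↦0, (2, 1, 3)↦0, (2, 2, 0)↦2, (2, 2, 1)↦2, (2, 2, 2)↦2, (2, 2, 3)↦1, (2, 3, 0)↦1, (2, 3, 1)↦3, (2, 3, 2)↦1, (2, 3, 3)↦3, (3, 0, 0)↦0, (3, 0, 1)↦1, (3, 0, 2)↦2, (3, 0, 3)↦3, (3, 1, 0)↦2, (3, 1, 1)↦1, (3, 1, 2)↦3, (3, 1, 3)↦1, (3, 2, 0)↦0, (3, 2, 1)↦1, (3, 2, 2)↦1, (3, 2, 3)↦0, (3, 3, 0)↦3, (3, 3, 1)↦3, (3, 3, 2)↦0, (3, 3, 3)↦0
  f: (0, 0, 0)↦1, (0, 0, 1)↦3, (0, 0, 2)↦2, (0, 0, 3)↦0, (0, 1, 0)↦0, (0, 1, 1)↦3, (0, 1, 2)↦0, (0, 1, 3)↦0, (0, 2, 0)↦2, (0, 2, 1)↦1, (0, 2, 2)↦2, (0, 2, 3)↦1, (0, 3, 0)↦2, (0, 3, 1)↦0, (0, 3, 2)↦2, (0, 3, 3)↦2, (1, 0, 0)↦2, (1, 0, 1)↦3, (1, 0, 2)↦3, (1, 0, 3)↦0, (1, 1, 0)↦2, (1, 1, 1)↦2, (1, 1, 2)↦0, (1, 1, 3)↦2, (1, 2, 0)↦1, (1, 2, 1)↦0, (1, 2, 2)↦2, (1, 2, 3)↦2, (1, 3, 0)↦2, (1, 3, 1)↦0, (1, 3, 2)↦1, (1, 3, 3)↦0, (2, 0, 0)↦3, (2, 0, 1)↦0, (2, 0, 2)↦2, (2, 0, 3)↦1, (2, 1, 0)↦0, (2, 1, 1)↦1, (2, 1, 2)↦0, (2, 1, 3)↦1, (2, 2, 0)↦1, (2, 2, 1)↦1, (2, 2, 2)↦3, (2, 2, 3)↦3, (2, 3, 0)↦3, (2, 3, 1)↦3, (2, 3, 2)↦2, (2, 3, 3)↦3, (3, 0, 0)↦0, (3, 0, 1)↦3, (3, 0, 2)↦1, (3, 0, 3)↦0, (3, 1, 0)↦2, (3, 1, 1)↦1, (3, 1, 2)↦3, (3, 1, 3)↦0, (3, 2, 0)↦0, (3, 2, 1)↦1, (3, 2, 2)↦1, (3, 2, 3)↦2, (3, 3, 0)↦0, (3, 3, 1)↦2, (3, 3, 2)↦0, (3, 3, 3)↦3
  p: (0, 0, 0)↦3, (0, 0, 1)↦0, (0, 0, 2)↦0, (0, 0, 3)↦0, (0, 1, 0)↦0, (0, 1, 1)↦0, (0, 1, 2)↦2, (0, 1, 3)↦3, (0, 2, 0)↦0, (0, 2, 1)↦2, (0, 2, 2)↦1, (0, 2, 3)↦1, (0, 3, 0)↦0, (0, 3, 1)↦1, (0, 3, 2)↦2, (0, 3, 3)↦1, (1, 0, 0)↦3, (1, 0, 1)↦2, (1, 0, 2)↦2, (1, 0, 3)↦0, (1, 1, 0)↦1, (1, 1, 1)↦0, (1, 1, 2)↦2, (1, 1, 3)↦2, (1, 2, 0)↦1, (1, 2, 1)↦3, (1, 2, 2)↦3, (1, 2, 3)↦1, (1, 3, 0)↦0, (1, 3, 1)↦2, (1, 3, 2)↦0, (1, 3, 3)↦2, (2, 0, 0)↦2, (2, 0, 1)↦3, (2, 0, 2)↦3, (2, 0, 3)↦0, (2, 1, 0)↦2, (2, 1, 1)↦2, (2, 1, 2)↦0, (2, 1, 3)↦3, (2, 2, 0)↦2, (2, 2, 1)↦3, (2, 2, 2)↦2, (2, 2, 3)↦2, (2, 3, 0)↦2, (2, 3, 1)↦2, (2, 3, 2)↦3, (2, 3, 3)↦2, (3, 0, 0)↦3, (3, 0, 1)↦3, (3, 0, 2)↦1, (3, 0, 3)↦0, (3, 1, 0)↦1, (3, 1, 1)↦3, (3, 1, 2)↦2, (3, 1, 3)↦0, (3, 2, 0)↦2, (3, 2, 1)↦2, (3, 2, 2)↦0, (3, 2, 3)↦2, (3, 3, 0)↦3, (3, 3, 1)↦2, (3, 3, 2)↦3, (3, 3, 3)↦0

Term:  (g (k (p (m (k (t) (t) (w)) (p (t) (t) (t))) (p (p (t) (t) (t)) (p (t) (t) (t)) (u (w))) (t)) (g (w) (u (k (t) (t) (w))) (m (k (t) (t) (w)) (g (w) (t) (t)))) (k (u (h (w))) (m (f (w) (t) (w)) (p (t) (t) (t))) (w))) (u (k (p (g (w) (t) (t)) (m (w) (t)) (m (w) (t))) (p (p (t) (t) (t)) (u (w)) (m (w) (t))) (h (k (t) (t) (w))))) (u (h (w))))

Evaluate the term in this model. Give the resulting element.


  t = 1
  t = 1
  w = 3
  (k (t) (t) (w)) = k(1, 1, 3) = 1
  t = 1
  t = 1
  t = 1
  (p (t) (t) (t)) = p(1, 1, 1) = 0
  (m (k (t) (t) (w)) (p (t) (t) (t))) = m(1, 0) = 2
  t = 1
  t = 1
  t = 1
  (p (t) (t) (t)) = p(1, 1, 1) = 0
  t = 1
  t = 1
  t = 1
  (p (t) (t) (t)) = p(1, 1, 1) = 0
  w = 3
  (u (w)) = u(3,) = 3
  (p (p (t) (t) (t)) (p (t) (t) (t)) (u (w))) = p(0, 0, 3) = 0
  t = 1
  (p (m (k (t) (t) (w)) (p (t) (t) (t))) (p (p (t) (t) (t)) (p (t) (t) (t)) (u (w))) (t)) = p(2, 0, 1) = 3
  w = 3
  t = 1
  t = 1
  w = 3
  (k (t) (t) (w)) = k(1, 1, 3) = 1
  (u (k (t) (t) (w))) = u(1,) = 1
  t = 1
  t = 1
  w = 3
  (k (t) (t) (w)) = k(1, 1, 3) = 1
  w = 3
  t = 1
  t = 1
  (g (w) (t) (t)) = g(3, 1, 1) = 2
  (m (k (t) (t) (w)) (g (w) (t) (t))) = m(1, 2) = 0
  (g (w) (u (k (t) (t) (w))) (m (k (t) (t) (w)) (g (w) (t) (t)))) = g(3, 1, 0) = 3
  w = 3
  (h (w)) = h(3,) = 2
  (u (h (w))) = u(2,) = 2
  w = 3
  t = 1
  w = 3
  (f (w) (t) (w)) = f(3, 1, 3) = 0
  t = 1
  t = 1
  t = 1
  (p (t) (t) (t)) = p(1, 1, 1) = 0
  (m (f (w) (t) (w)) (p (t) (t) (t))) = m(0, 0) = 0
  w = 3
  (k (u (h (w))) (m (f (w) (t) (w)) (p (t) (t) (t))) (w)) = k(2, 0, 3) = 1
  (k (p (m (k (t) (t) (w)) (p (t) (t) (t))) (p (p (t) (t) (t)) (p (t) (t) (t)) (u (w))) (t)) (g (w) (u (k (t) (t) (w))) (m (k (t) (t) (w)) (g (w) (t) (t)))) (k (u (h (w))) (m (f (w) (t) (w)) (p (t) (t) (t))) (w))) = k(3, 3, 1) = 3
  w = 3
  t = 1
  t = 1
  (g (w) (t) (t)) = g(3, 1, 1) = 2
  w = 3
  t = 1
  (m (w) (t)) = m(3, 1) = 3
  w = 3
  t = 1
  (m (w) (t)) = m(3, 1) = 3
  (p (g (w) (t) (t)) (m (w) (t)) (m (w) (t))) = p(2, 3, 3) = 2
  t = 1
  t = 1
  t = 1
  (p (t) (t) (t)) = p(1, 1, 1) = 0
  w = 3
  (u (w)) = u(3,) = 3
  w = 3
  t = 1
  (m (w) (t)) = m(3, 1) = 3
  (p (p (t) (t) (t)) (u (w)) (m (w) (t))) = p(0, 3, 3) = 1
  t = 1
  t = 1
  w = 3
  (k (t) (t) (w)) = k(1, 1, 3) = 1
  (h (k (t) (t) (w))) = h(1,) = 3
  (k (p (g (w) (t) (t)) (m (w) (t)) (m (w) (t))) (p (p (t) (t) (t)) (u (w)) (m (w) (t))) (h (k (t) (t) (w)))) = k(2, 1, 3) = 0
  (u (k (p (g (w) (t) (t)) (m (w) (t)) (m (w) (t))) (p (p (t) (t) (t)) (u (w)) (m (w) (t))) (h (k (t) (t) (w))))) = u(0,) = 1
  w = 3
  (h (w)) = h(3,) = 2
  (u (h (w))) = u(2,) = 2
  (g (k (p (m (k (t) (t) (w)) (p (t) (t) (t))) (p (p (t) (t) (t)) (p (t) (t) (t)) (u (w))) (t)) (g (w) (u (k (t) (t) (w))) (m (k (t) (t) (w)) (g (w) (t) (t)))) (k (u (h (w))) (m (f (w) (t) (w)) (p (t) (t) (t))) (w))) (u (k (p (g (w) (t) (t)) (m (w) (t)) (m (w) (t))) (p (p (t) (t) (t)) (u (w)) (m (w) (t))) (h (k (t) (t) (w))))) (u (h (w)))) = g(3, 1, 2) = 0

value = 0


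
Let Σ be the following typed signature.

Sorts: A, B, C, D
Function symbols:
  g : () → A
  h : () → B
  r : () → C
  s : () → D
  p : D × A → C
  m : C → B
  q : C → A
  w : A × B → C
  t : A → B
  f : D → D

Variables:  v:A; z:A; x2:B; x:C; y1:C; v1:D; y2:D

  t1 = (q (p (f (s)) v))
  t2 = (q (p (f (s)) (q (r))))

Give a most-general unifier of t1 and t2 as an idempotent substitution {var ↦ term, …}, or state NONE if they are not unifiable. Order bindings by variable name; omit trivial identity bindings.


{v ↦ (q (r))}


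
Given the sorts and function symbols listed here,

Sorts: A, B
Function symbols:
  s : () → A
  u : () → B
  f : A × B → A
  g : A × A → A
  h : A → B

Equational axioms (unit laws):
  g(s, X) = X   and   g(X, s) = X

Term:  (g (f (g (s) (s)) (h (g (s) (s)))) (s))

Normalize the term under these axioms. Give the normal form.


1. (g (f (g (s) (s)) (h (g (s) (s)))) (s))  →  (f (g (s) (s)) (h (g (s) (s))))
2. (f (g (s) (s)) (h (g (s) (s))))  →  (f (s) (h (g (s) (s))))
3. (f (s) (h (g (s) (s))))  →  (f (s) (h (s)))

normal form = (f (s) (h (s)))


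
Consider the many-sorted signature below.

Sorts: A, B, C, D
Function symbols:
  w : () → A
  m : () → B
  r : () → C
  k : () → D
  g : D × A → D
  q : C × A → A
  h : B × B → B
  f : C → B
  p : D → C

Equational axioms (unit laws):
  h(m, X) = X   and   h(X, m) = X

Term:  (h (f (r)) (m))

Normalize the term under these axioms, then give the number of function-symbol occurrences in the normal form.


1. (h (f (r)) (m))  →  (f (r))
normal form: (f (r))

size = 2


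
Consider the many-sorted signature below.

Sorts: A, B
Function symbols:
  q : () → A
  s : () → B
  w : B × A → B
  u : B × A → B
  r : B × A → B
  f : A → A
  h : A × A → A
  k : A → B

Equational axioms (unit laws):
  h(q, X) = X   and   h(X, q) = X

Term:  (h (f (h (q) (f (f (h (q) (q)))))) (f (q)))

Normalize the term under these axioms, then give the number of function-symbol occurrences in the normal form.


1. (h (f (h (q) (f (f (h (q) (q)))))) (f (q)))  →  (h (f (f (f (h (q) (q))))) (f (q)))
2. (h (f (f (f (h (q) (q))))) (f (q)))  →  (h (f (f (f (q)))) (f (q)))
normal form: (h (f (f (f (q)))) (f (q)))

size = 7


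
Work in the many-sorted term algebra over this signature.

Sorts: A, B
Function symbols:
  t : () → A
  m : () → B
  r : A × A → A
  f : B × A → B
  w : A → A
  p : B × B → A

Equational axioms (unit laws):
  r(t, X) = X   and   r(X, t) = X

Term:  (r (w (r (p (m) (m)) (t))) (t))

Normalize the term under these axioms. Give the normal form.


1. (r (w (r (p (m) (m)) (t))) (t))  →  (w (r (p (m) (m)) (t)))
2. (w (r (p (m) (m)) (t)))  →  (w (p (m) (m)))

normal form = (w (p (m) (m)))


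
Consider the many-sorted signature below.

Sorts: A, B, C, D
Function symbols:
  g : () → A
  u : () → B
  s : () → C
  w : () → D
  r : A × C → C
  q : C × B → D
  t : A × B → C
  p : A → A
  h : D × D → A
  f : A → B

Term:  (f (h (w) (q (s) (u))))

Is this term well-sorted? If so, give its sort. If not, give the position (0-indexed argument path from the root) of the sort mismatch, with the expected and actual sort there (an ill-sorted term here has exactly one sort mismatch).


well-sorted; sort = B

    (w) : D
      (s) : C
      (u) : B
    (q (s) (u)) : D
  (h (w) (q (s) (u))) : A
(f (h (w) (q (s) (u)))) : B


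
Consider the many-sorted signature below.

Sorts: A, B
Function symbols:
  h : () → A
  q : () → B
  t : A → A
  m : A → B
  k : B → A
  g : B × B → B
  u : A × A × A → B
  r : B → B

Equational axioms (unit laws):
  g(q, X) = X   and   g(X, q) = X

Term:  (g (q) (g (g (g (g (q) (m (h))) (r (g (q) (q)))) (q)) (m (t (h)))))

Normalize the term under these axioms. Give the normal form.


normal form = (g (g (m (h)) (r (q))) (m (t (h))))

1. (g (q) (g (g (g (g (q) (m (h))) (r (g (q) (q)))) (q)) (m (t (h)))))  →  (g (g (g (g (q) (m (h))) (r (g (q) (q)))) (q)) (m (t (h))))
2. (g (g (g (g (q) (m (h))) (r (g (q) (q)))) (q)) (m (t (h))))  →  (g (g (g (q) (m (h))) (r (g (q) (q)))) (m (t (h))))
3. (g (g (g (q) (m (h))) (r (g (q) (q)))) (m (t (h))))  →  (g (g (m (h)) (r (g (q) (q)))) (m (t (h))))
4. (g (g (m (h)) (r (g (q) (q)))) (m (t (h))))  →  (g (g (m (h)) (r (q))) (m (t (h))))


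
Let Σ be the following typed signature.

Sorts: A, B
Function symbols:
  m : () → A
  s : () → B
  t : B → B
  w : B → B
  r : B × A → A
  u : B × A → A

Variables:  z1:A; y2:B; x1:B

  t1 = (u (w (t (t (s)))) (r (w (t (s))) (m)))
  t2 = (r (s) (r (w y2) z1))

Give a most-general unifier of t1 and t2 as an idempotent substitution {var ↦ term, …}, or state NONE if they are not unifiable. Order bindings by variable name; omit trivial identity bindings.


head clash or occurs-check failure — not unifiable

NONE (not unifiable)


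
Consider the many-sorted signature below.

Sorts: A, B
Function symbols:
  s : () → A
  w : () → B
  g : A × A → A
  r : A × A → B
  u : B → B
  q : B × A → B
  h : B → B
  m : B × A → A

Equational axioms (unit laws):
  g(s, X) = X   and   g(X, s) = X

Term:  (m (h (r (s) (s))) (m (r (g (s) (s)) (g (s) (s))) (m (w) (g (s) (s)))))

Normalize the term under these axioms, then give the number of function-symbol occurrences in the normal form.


size = 12

1. (m (h (r (s) (s))) (m (r (g (s) (s)) (g (s) (s))) (m (w) (g (s) (s)))))  →  (m (h (r (s) (s))) (m (r (s) (g (s) (s))) (m (w) (g (s) (s)))))
2. (m (h (r (s) (s))) (m (r (s) (g (s) (s))) (m (w) (g (s) (s)))))  →  (m (h (r (s) (s))) (m (r (s) (s)) (m (w) (g (s) (s)))))
3. (m (h (r (s) (s))) (m (r (s) (s)) (m (w) (g (s) (s)))))  →  (m (h (r (s) (s))) (m (r (s) (s)) (m (w) (s))))
normal form: (m (h (r (s) (s))) (m (r (s) (s)) (m (w) (s))))


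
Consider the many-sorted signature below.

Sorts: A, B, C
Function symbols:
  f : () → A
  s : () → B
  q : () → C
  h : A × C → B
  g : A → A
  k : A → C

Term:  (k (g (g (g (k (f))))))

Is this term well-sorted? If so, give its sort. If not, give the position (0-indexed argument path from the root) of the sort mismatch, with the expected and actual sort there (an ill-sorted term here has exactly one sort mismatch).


ill-sorted at position [0, 0, 0, 0]: expected A, got C

          (f) : A
        (k (f)) : C
      (g (k (f))) : ✗ arg 0 at [0, 0, 0, 0] has sort C, expected A


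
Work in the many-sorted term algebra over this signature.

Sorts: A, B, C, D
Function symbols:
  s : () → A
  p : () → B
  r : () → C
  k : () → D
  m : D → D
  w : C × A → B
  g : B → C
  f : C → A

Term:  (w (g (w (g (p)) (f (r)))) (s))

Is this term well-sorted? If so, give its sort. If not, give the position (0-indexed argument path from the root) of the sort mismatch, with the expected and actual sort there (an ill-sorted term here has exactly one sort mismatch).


        (p) : B
      (g (p)) : C
        (r) : C
      (f (r)) : A
    (w (g (p)) (f (r))) : B
  (g (w (g (p)) (f (r)))) : C
  (s) : A
(w (g (w (g (p)) (f (r)))) (s)) : B

well-sorted; sort = B


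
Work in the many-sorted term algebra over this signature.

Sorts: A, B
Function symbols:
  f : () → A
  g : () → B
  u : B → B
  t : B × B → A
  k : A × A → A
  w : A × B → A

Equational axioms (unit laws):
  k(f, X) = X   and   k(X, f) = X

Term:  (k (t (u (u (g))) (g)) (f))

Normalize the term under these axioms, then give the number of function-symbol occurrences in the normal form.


size = 5

1. (k (t (u (u (g))) (g)) (f))  →  (t (u (u (g))) (g))
normal form: (t (u (u (g))) (g))


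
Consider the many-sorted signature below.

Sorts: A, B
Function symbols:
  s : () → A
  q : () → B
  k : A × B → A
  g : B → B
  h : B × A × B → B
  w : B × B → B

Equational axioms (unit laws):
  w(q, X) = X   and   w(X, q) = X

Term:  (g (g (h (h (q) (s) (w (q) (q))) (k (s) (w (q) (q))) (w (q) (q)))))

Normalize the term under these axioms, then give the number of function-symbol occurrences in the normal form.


1. (g (g (h (h (q) (s) (w (q) (q))) (k (s) (w (q) (q))) (w (q) (q)))))  →  (g (g (h (h (q) (s) (q)) (k (s) (w (q) (q))) (w (q) (q)))))
2. (g (g (h (h (q) (s) (q)) (k (s) (w (q) (q))) (w (q) (q)))))  →  (g (g (h (h (q) (s) (q)) (k (s) (q)) (w (q) (q)))))
3. (g (g (h (h (q) (s) (q)) (k (s) (q)) (w (q) (q)))))  →  (g (g (h (h (q) (s) (q)) (k (s) (q)) (q))))
normal form: (g (g (h (h (q) (s) (q)) (k (s) (q)) (q))))

size = 11


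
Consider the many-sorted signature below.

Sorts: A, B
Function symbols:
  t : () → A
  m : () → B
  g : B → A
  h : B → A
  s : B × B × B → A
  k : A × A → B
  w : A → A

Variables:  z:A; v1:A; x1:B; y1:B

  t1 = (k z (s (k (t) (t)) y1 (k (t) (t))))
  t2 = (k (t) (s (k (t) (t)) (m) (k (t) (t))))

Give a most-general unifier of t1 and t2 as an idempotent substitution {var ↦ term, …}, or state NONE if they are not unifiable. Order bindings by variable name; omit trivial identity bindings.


{y1 ↦ (m), z ↦ (t)}


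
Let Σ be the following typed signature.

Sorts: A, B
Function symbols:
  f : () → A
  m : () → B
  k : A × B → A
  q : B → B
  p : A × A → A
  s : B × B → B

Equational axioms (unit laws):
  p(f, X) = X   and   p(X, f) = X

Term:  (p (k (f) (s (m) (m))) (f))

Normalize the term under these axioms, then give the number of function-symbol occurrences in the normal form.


size = 5

1. (p (k (f) (s (m) (m))) (f))  →  (k (f) (s (m) (m)))
normal form: (k (f) (s (m) (m)))


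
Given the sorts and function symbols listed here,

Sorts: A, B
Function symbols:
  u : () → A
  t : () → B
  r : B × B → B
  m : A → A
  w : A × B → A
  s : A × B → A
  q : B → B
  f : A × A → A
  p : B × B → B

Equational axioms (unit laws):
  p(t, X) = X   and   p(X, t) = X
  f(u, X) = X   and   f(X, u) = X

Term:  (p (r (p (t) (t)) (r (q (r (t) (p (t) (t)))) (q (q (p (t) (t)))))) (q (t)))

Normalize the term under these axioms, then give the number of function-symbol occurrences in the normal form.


size = 13

1. (p (r (p (t) (t)) (r (q (r (t) (p (t) (t)))) (q (q (p (t) (t)))))) (q (t)))  →  (p (r (t) (r (q (r (t) (p (t) (t)))) (q (q (p (t) (t)))))) (q (t)))
2. (p (r (t) (r (q (r (t) (p (t) (t)))) (q (q (p (t) (t)))))) (q (t)))  →  (p (r (t) (r (q (r (t) (t))) (q (q (p (t) (t)))))) (q (t)))
3. (p (r (t) (r (q (r (t) (t))) (q (q (p (t) (t)))))) (q (t)))  →  (p (r (t) (r (q (r (t) (t))) (q (q (t))))) (q (t)))
normal form: (p (r (t) (r (q (r (t) (t))) (q (q (t))))) (q (t)))


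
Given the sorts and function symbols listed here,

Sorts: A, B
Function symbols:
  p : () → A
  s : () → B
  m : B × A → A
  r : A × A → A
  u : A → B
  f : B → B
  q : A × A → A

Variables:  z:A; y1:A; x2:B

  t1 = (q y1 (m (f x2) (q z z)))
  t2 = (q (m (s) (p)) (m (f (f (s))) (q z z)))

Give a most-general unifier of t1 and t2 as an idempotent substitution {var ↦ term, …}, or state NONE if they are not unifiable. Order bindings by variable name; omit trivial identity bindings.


{x2 ↦ (f (s)), y1 ↦ (m (s) (p))}


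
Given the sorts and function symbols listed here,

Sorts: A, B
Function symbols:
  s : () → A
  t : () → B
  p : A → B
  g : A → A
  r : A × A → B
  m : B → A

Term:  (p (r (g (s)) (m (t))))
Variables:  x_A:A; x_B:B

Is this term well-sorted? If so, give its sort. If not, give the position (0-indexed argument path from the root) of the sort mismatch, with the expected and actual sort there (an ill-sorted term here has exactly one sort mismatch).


      (s) : A
    (g (s)) : A
      (t) : B
    (m (t)) : A
  (r (g (s)) (m (t))) : B
(p (r (g (s)) (m (t)))) : ✗ arg 0 at [0] has sort B, expected A

ill-sorted at position [0]: expected A, got B


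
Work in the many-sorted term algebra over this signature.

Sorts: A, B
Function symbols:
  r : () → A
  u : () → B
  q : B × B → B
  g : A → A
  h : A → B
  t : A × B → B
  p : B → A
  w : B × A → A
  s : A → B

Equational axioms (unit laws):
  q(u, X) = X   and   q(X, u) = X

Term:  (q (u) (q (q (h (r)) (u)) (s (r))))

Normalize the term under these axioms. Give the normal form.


1. (q (u) (q (q (h (r)) (u)) (s (r))))  →  (q (q (h (r)) (u)) (s (r)))
2. (q (q (h (r)) (u)) (s (r)))  →  (q (h (r)) (s (r)))

normal form = (q (h (r)) (s (r)))


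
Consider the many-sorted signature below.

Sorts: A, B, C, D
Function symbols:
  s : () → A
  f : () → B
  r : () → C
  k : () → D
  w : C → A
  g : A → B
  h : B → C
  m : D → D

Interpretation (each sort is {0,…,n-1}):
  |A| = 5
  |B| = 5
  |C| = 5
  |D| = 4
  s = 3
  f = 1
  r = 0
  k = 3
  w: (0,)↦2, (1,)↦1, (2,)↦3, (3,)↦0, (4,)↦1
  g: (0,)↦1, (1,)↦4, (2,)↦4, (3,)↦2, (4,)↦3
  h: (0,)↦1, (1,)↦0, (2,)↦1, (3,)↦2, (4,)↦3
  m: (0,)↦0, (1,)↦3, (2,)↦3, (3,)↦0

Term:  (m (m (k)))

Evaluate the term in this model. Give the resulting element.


  k = 3
  (m (k)) = m(3,) = 0
  (m (m (k))) = m(0,) = 0

value = 0


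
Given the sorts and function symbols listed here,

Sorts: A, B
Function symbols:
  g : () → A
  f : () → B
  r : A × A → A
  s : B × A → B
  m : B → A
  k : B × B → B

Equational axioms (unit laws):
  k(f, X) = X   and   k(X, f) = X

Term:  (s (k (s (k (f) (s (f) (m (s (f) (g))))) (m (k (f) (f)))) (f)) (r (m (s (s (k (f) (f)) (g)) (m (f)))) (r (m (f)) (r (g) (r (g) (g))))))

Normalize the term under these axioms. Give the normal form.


1. (s (k (s (k (f) (s (f) (m (s (f) (g))))) (m (k (f) (f)))) (f)) (r (m (s (s (k (f) (f)) (g)) (m (f)))) (r (m (f)) (r (g) (r (g) (g))))))  →  (s (s (k (f) (s (f) (m (s (f) (g))))) (m (k (f) (f)))) (r (m (s (s (k (f) (f)) (g)) (m (f)))) (r (m (f)) (r (g) (r (g) (g))))))
2. (s (s (k (f) (s (f) (m (s (f) (g))))) (m (k (f) (f)))) (r (m (s (s (k (f) (f)) (g)) (m (f)))) (r (m (f)) (r (g) (r (g) (g))))))  →  (s (s (s (f) (m (s (f) (g)))) (m (k (f) (f)))) (r (m (s (s (k (f) (f)) (g)) (m (f)))) (r (m (f)) (r (g) (r (g) (g))))))
3. (s (s (s (f) (m (s (f) (g)))) (m (k (f) (f)))) (r (m (s (s (k (f) (f)) (g)) (m (f)))) (r (m (f)) (r (g) (r (g) (g))))))  →  (s (s (s (f) (m (s (f) (g)))) (m (f))) (r (m (s (s (k (f) (f)) (g)) (m (f)))) (r (m (f)) (r (g) (r (g) (g))))))
4. (s (s (s (f) (m (s (f) (g)))) (m (f))) (r (m (s (s (k (f) (f)) (g)) (m (f)))) (r (m (f)) (r (g) (r (g) (g))))))  →  (s (s (s (f) (m (s (f) (g)))) (m (f))) (r (m (s (s (f) (g)) (m (f)))) (r (m (f)) (r (g) (r (g) (g))))))

normal form = (s (s (s (f) (m (s (f) (g)))) (m (f))) (r (m (s (s (f) (g)) (m (f)))) (r (m (f)) (r (g) (r (g) (g))))))


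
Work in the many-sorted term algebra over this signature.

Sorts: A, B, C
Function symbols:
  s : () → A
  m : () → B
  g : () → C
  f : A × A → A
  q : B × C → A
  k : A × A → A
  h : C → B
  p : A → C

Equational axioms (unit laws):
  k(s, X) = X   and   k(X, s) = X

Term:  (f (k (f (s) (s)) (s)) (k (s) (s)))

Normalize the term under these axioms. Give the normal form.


normal form = (f (f (s) (s)) (s))

1. (f (k (f (s) (s)) (s)) (k (s) (s)))  →  (f (f (s) (s)) (k (s) (s)))
2. (f (f (s) (s)) (k (s) (s)))  →  (f (f (s) (s)) (s))


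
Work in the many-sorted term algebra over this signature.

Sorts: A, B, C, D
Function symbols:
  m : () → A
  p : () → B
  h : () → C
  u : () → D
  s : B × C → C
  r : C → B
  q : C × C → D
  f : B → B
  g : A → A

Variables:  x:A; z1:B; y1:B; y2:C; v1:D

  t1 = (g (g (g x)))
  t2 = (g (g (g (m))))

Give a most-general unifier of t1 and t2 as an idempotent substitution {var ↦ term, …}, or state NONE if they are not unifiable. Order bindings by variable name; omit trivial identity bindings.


{x ↦ (m)}


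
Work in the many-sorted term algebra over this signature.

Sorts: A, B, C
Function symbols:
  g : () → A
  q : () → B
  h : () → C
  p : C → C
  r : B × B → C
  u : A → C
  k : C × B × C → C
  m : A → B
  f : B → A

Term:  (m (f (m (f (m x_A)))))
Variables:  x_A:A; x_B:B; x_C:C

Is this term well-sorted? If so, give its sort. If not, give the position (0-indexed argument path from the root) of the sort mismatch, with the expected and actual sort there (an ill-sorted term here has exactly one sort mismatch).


well-sorted; sort = B

          x_A : A
        (m x_A) : B
      (f (m x_A)) : A
    (m (f (m x_A))) : B
  (f (m (f (m x_A)))) : A
(m (f (m (f (m x_A))))) : B


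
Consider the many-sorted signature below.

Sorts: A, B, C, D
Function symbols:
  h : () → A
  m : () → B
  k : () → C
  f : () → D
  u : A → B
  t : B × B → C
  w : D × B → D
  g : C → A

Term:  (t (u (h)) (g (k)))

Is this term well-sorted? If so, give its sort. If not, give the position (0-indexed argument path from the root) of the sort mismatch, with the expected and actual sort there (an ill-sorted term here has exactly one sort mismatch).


ill-sorted at position [1]: expected B, got A

    (h) : A
  (u (h)) : B
    (k) : C
  (g (k)) : A
(t (u (h)) (g (k))) : ✗ arg 1 at [1] has sort A, expected B


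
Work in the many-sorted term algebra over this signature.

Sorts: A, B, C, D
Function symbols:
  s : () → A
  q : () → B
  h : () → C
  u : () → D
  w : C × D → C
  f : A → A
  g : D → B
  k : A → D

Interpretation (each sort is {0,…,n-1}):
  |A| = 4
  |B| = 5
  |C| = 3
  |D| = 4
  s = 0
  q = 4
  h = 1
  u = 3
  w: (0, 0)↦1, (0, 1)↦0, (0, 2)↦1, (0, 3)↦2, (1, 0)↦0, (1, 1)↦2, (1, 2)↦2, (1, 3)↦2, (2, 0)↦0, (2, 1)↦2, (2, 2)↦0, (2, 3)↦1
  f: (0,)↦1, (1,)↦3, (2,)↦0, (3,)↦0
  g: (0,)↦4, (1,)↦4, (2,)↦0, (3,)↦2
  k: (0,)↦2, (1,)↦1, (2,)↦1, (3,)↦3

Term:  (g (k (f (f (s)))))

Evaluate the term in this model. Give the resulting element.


value = 2

  s = 0
  (f (s)) = f(0,) = 1
  (f (f (s))) = f(1,) = 3
  (k (f (f (s)))) = k(3,) = 3
  (g (k (f (f (s))))) = g(3,) = 2


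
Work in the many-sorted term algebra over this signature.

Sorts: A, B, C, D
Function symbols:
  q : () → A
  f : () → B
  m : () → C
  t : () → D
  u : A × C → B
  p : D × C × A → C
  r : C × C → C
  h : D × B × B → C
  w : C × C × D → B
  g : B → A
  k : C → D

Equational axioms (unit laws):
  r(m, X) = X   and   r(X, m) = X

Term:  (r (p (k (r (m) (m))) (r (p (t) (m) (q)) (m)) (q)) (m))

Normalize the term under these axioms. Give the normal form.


normal form = (p (k (m)) (p (t) (m) (q)) (q))

1. (r (p (k (r (m) (m))) (r (p (t) (m) (q)) (m)) (q)) (m))  →  (p (k (r (m) (m))) (r (p (t) (m) (q)) (m)) (q))
2. (p (k (r (m) (m))) (r (p (t) (m) (q)) (m)) (q))  →  (p (k (m)) (r (p (t) (m) (q)) (m)) (q))
3. (p (k (m)) (r (p (t) (m) (q)) (m)) (q))  →  (p (k (m)) (p (t) (m) (q)) (q))


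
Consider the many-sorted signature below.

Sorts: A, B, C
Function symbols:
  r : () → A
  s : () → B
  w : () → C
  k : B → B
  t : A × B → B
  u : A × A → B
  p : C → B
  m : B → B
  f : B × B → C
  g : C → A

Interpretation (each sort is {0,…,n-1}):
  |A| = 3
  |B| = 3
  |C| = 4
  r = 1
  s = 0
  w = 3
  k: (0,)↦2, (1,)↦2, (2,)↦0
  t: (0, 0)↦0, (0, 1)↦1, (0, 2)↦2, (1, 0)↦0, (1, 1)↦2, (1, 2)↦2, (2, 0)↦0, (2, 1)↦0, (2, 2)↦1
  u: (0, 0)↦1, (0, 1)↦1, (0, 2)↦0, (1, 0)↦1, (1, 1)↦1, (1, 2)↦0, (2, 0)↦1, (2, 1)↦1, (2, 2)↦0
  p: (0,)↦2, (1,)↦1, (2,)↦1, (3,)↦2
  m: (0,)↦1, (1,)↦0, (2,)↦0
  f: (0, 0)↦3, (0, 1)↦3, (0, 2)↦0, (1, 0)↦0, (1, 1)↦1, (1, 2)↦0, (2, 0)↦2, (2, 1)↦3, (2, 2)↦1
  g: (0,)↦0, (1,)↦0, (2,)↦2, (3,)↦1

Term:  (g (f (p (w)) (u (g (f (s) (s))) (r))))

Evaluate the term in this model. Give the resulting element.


  w = 3
  (p (w)) = p(3,) = 2
  s = 0
  s = 0
  (f (s) (s)) = f(0, 0) = 3
  (g (f (s) (s))) = g(3,) = 1
  r = 1
  (u (g (f (s) (s))) (r)) = u(1, 1) = 1
  (f (p (w)) (u (g (f (s) (s))) (r))) = f(2, 1) = 3
  (g (f (p (w)) (u (g (f (s) (s))) (r)))) = g(3,) = 1

value = 1
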